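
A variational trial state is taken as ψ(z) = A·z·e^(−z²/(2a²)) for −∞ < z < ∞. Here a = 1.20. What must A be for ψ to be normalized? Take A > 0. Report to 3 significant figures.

A ≈ 0.808

Normalization requires ∫|ψ|² dz = 1, integrated from −∞ to ∞.
Using the Gaussian integral ∫_{−∞}^{∞} e^(−αz²) dz = √(π/α), ∫|ψ|² dz = A²·(√(π)·a^3/2).
Setting this equal to 1 gives A² = 1/(√(π)·a^3/2).
Substituting a = 1.20 gives A² = 0.6530, so A = 0.8081.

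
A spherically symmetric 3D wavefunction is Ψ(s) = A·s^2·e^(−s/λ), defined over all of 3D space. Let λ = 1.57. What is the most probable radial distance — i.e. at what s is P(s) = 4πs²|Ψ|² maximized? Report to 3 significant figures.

Differentiate P(s) = 4πs²|Ψ|² with respect to s and set to zero.
This gives s = 3·λ.
With λ = 1.57, the most probable radial distance is 4.710.

s ≈ 4.71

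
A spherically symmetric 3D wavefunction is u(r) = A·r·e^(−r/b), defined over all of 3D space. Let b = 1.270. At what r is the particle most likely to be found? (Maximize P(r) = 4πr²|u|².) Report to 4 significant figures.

The maximum of P(r) = 4πr²|u|² occurs where its derivative vanishes.
Solving yields r = 2·b.
With b = 1.270, the most probable radial distance is 2.5400.

r ≈ 2.540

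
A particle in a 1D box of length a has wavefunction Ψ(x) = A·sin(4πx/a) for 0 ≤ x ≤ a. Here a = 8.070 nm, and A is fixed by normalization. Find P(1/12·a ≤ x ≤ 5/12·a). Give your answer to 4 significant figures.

The probability is P = ∫ |Ψ|² dx over [1/12·a, 5/12·a].
With A² fixed by ∫|Ψ|² = 1, i.e. A² = (a/2)^(−1), substitute and integrate.
Let u = x/a; then A² and the length scale cancel, so P = ∫_{1/12}^{5/12} sin(4·π·u)^2 du ÷ ∫_{0}^{1} sin(4·π·u)^2 du.
Using ∫ sin(4·π·u)^2 du = u/2 - sin(4·π·u)·cos(4·π·u)/(8·π), the numerator is √(3)/(16·π) + 1/6 and the denominator is 1/2.
Evaluating gives P = (√(3)/8 + π/3)/π.

P ≈ 0.4022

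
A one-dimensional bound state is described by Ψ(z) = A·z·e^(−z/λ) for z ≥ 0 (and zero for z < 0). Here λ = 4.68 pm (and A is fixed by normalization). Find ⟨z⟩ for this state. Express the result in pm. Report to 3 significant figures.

⟨z⟩ ≈ 7.02 pm

By definition ⟨z⟩ = ∫ z |Ψ(z)|² dz.
With ∫₀^∞ z^3 e^(−αz) dz = 3!/α^4, since the A² factors cancel between numerator and denominator, ⟨z⟩ = 3·λ/2.
Putting λ = 4.68 gives 7.020.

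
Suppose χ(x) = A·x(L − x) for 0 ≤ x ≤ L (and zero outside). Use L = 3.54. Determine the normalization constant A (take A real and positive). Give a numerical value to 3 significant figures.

Require ∫ |χ|² dx = 1 over the whole domain.
With χ = A·x(L − x), the integral evaluates to A²·[L^5/30].
Setting this equal to 1 gives A² = 1/(L^5/30).
Substituting L = 3.54 gives A² = 0.05396, so A = 0.2323.

A ≈ 0.232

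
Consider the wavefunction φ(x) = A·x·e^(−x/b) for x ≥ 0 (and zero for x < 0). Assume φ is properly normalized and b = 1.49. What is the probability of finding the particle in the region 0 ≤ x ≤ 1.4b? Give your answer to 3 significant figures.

P ≈ 0.531

P = ∫_{0}^{1.4b} |φ(x)|² dx.
The normalization integral ∫|φ|²dx over the whole domain equals b^3/4·A², and A² cancels in the ratio.
Let u = x/b; then A² and the length scale cancel, so P = ∫_{0}^{1.4} u^2·e^(-2·u) du ÷ ∫_{0}^{∞} u^2·e^(-2·u) du.
An antiderivative of u^2·e^(-2·u) is -(2·u^2 + 2·u + 1)·e^(-2·u)/4; evaluating from 0 to 1.4 gives 1/4 - 193·e^(-14/5)/100, while the full integral is 1/4.
The result is P = 0.5305.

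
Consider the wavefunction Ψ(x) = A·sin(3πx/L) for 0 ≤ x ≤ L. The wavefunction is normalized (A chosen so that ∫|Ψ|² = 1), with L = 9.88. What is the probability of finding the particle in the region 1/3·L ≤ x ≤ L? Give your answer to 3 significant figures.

P ≈ 0.667

P = ∫_{1/3·L}^{L} |Ψ(x)|² dx.
With A² fixed by ∫|Ψ|² = 1, i.e. A² = (L/2)^(−1), substitute and integrate.
Let u = x/L; then A² and the length scale cancel, so P = ∫_{1/3}^{1} sin(3·π·u)^2 du ÷ ∫_{0}^{1} sin(3·π·u)^2 du.
With ∫ sin(3·π·u)^2 du = u/2 - sin(6·π·u)/(12·π) + C, the region integral is 1/3 and the full one is 1/2.
This works out to P = 2/3.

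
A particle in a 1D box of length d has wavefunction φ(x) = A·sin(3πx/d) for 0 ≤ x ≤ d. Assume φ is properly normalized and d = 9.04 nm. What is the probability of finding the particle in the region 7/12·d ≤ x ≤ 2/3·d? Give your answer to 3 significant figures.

P = ∫_{7/12·d}^{2/3·d} |φ(x)|² dx.
With A² fixed by ∫|φ|² = 1, i.e. A² = (d/2)^(−1), substitute and integrate.
Let u = x/d; then A² and the length scale cancel, so P = ∫_{7/12}^{2/3} sin(3·π·u)^2 du ÷ ∫_{0}^{1} sin(3·π·u)^2 du.
Using ∫ sin(3·π·u)^2 du = u/2 - sin(6·π·u)/(12·π), the numerator is 1/24 - 1/(12·π) and the denominator is 1/2.
Evaluating gives P = (-2 + π)/(12·π).

P ≈ 0.0303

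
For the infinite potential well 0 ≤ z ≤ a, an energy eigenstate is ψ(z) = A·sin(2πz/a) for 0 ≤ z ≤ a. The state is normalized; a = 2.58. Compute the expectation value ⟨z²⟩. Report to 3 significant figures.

⟨z^2⟩ ≈ 2.13

⟨z²⟩ = ∫ z^2 |ψ|² dz over the full domain.
Since the A² factors cancel between numerator and denominator, ⟨z²⟩ = -a^2/(8·π^2) + a^2/3.
With a = 2.58, ⟨z^2⟩ = 2.134.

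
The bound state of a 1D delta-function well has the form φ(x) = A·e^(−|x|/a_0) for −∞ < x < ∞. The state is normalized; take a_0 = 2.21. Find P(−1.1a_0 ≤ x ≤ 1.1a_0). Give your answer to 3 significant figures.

P ≈ 0.889

P = ∫_{−1.1a_0}^{1.1a_0} |φ(x)|² dx.
The normalization integral ∫|φ|²dx over the whole domain equals a_0·A², and A² cancels in the ratio.
By symmetry take twice the x ≥ 0 contribution in numerator and denominator; the 2's cancel. In terms of u = x/a_0 (A² and the length scale cancel between numerator and denominator), P = [∫_{0}^{1.1} e^(-2·u) du] / [∫_{0}^{∞} e^(-2·u) du].
Using ∫ e^(-2·u) du = -e^(-2·u)/2, the numerator is 1/2 - e^(-11/5)/2 and the denominator is 1/2.
The result is P = 0.8892.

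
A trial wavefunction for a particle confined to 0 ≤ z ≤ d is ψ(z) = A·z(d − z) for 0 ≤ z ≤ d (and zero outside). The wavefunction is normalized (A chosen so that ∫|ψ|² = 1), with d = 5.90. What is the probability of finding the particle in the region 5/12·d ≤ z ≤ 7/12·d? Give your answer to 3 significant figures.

P ≈ 0.307

P = ∫_{5/12·d}^{7/12·d} |ψ(z)|² dz.
Since A² = 1/(d^5/30), this is the region integral divided by the full normalization integral.
In terms of u = z/d (A² and the length scale cancel between numerator and denominator), P = [∫_{5/12}^{7/12} u^2·(1 - u)^2 du] / [∫_{0}^{1} u^2·(1 - u)^2 du].
With ∫ u^2·(1 - u)^2 du = u^3·(6·u^2 - 15·u + 10)/30 + C, the region integral is ≈ 0.010225 and the full one is 1/30.
Evaluating gives P = 0.3068.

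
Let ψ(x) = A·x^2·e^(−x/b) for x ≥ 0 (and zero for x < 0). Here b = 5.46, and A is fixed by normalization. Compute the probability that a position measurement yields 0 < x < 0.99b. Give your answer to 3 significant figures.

P = ∫_{0}^{0.99b} |ψ(x)|² dx.
With A² fixed by ∫|ψ|² = 1, i.e. A² = (3·b^5/4)^(−1), substitute and integrate.
Substituting u = x/b, A² and the length scale cancel in the ratio: P = ∫_{0}^{0.99} u^4·e^(-2·u) du / ∫_{0}^{∞} u^4·e^(-2·u) du.
With ∫ u^4·e^(-2·u) du = -(u^4/2 + u^3 + 3·u^2/2 + 3·u/2 + 3/4)·e^(-2·u) + C, the region integral is ≈ 0.038150 and the full one is 3/4.
Evaluating gives P = 0.05087.

P ≈ 0.0509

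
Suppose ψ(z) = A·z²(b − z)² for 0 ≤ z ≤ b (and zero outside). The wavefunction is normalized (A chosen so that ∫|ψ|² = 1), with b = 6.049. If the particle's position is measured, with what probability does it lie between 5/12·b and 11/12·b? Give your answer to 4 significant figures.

P = ∫_{5/12·b}^{11/12·b} |ψ(z)|² dz.
With A² fixed by ∫|ψ|² = 1, i.e. A² = (b^9/630)^(−1), substitute and integrate.
Let u = z/b; then A² and the length scale cancel, so P = ∫_{5/12}^{11/12} u^4·(1 - u)^4 du ÷ ∫_{0}^{1} u^4·(1 - u)^4 du.
With ∫ u^4·(1 - u)^4 du = u^5·(70·u^4 - 315·u^3 + 540·u^2 - 420·u + 126)/630 + C, the region integral is ≈ 0.00110681 and the full one is 1/630.
Taking the ratio, P = 0.69729.

P ≈ 0.6973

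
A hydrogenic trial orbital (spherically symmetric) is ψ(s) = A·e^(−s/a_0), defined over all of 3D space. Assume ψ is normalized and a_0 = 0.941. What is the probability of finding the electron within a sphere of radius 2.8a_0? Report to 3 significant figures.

Integrate the radial probability density 4πs²|ψ|² over s ≤ 2.8a_0.
The full normalization integral is A²·[π·a_0^3] = 1, fixing A².
In terms of u = s/a_0 (A², 4π and the length scale all cancel between numerator and denominator), P = [∫_{0}^{2.8} u^2·e^(-2·u) du] / [∫_{0}^{∞} u^2·e^(-2·u) du].
Using ∫ u^2·e^(-2·u) du = -(2·u^2 + 2·u + 1)·e^(-2·u)/4, the numerator is 1/4 - 557·e^(-28/5)/100 and the denominator is 1/4.
Taking the ratio yields P = 0.9176.

P ≈ 0.918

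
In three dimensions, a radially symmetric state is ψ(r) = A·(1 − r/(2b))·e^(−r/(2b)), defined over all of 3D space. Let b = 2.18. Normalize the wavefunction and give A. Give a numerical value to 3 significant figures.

A ≈ 0.0620

Require ∫ |ψ|² 4πr² dr = 1 over the whole domain.
(Spherical symmetry: dV = 4πr² dr.)
With ψ = A·(1 − r/(2b))·e^(−r/(2b)), the integral evaluates to A²·[8·π·b^3].
Setting this equal to 1 gives A² = 1/(8·π·b^3).
Substituting b = 2.18 gives A² = 0.003841, so A = 0.06197.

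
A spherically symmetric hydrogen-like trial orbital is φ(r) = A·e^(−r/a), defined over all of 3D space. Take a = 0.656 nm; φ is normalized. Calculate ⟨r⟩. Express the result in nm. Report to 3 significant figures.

By definition ⟨r⟩ = ∫ r |φ(r)|² 4πr² dr.
Since the A² factors cancel between numerator and denominator, ⟨r⟩ = 3·a/2.
With a = 0.656, ⟨r⟩ = 0.9840.

⟨r⟩ ≈ 0.984 nm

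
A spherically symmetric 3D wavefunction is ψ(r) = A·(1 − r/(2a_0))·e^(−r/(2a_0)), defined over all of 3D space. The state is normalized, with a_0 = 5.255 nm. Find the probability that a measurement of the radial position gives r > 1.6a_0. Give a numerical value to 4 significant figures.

P = ∫ |ψ|² 4πr² dr over r > 1.6a_0.
A² is fixed by ∫₀^∞ 4πr²|ψ|² dr = 1, i.e. A² = (8·π·a_0^3)^(−1).
Let u = r/a_0; then A², 4π and the length scale all cancel, so P = ∫_{1.6}^{∞} u^2·(1 - u/2)^2·e^(-u) du ÷ ∫_{0}^{∞} u^2·(1 - u/2)^2·e^(-u) du.
An antiderivative of u^2·(1 - u/2)^2·e^(-u) is -(u^4/4 + u^2 + 2·u + 2)·e^(-u); evaluating from 1.6 to ∞ gives 5874·e^(-8/5)/625, while the full integral is 2.
This evaluates to P = 0.94875.

P ≈ 0.9488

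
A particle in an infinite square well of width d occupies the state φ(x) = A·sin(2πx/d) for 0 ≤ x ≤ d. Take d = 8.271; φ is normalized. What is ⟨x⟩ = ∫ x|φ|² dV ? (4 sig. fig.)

⟨x⟩ ≈ 4.136

By definition ⟨x⟩ = ∫ x |φ(x)|² dx.
Since the A² factors cancel between numerator and denominator, ⟨x⟩ = d/2.
With d = 8.271, ⟨x⟩ = 4.1355.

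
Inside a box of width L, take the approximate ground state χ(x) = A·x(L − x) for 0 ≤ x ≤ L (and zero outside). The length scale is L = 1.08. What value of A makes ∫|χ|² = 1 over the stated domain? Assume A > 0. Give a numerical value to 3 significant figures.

We need A² ∫|f|² dx = 1, taking the integral from 0 to L.
With χ = A·x(L − x), the integral evaluates to A²·[L^5/30].
Substituting L = 1.08 gives A² = 20.42, so A = 4.519.

A ≈ 4.52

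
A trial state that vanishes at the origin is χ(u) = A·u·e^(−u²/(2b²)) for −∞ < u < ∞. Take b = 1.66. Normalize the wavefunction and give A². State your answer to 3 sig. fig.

We need A² ∫|f|² du = 1, taking the integral from −∞ to ∞.
Differentiating ∫e^(−αu²) du = √(π/α) under α to get the higher moments, carrying out the integral gives A² · √(π)·b^3/2.
Setting this equal to 1 gives A² = 1/(√(π)·b^3/2).
With b = 1.66: A² = 0.2467 and A = 0.4967.

A^2 ≈ 0.247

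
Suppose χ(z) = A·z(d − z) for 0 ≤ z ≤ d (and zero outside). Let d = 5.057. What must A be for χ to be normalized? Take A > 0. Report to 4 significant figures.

Require ∫ |χ|² dz = 1 over the whole domain.
Expanding the polynomial and integrating term by term, the integral (without the A² prefactor) comes out to d^5/30.
Hence A² = 1/[d^5/30].
Substituting d = 5.057 gives A² = 0.0090710, so A = 0.095242.

A ≈ 0.09524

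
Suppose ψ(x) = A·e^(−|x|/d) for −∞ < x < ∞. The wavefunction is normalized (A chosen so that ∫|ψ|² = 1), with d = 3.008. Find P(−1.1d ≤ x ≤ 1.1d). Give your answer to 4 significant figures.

The probability is P = ∫ |ψ|² dx over [−1.1d, 1.1d].
With A² fixed by ∫|ψ|² = 1, i.e. A² = (d)^(−1), substitute and integrate.
By symmetry take twice the x ≥ 0 contribution in numerator and denominator; the 2's cancel. Substituting u = x/d, A² and the length scale cancel in the ratio: P = ∫_{0}^{1.1} e^(-2·u) du / ∫_{0}^{∞} e^(-2·u) du.
An antiderivative of e^(-2·u) is -e^(-2·u)/2; evaluating from 0 to 1.1 gives 1/2 - e^(-11/5)/2, while the full integral is 1/2.
Evaluating gives P = 0.88920.

P ≈ 0.8892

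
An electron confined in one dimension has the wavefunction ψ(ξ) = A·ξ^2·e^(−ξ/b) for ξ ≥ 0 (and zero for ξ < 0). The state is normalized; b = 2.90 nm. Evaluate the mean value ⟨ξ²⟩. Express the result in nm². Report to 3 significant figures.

⟨ξ^2⟩ ≈ 63.1 nm^2

By definition ⟨ξ²⟩ = ∫ ξ^2 |ψ(ξ)|² dξ.
Since the A² factors cancel between numerator and denominator, ⟨ξ²⟩ = 15·b^2/2.
Putting b = 2.90 gives 63.08.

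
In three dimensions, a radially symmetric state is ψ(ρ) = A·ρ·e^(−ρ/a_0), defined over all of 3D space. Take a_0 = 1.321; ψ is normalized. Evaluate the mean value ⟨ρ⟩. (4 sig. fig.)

⟨ρ⟩ ≈ 3.303

By definition ⟨ρ⟩ = ∫ ρ |ψ(ρ)|² 4πρ² dρ.
With ∫₀^∞ ρ^5 e^(−αρ) dρ = 5!/α^6, evaluating both integrals, ⟨ρ⟩ = 5·a_0/2.
With a_0 = 1.321, ⟨ρ⟩ = 3.3025.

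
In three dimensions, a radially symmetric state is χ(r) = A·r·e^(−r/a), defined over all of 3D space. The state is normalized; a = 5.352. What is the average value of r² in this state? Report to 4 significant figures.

By definition ⟨r²⟩ = ∫ r^2 |χ(r)|² 4πr² dr.
Recall ∫₀^∞ r^m e^(−r/β) dr = m!·β^(m+1), the ratio of the moment integral to the normalization integral gives ⟨r²⟩ = 15·a^2/2.
Putting a = 5.352 gives 214.83.

⟨r^2⟩ ≈ 214.8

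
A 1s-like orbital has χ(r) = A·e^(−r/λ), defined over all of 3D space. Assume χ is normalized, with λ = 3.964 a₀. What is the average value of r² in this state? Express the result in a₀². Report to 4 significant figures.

⟨r^2⟩ ≈ 47.14 a₀^2

By definition ⟨r²⟩ = ∫ r^2 |χ(r)|² 4πr² dr.
Evaluating both integrals, ⟨r²⟩ = 3·λ^2.
Putting λ = 3.964 gives 47.140.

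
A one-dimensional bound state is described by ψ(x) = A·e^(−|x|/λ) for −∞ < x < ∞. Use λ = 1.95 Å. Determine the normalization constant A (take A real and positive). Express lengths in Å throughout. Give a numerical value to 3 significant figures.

A ≈ 0.716 Å^(-1/2)

Normalization requires ∫|ψ|² dx = 1, integrated from −∞ to ∞.
∫|ψ|² dx = A²·(λ).
So A² = (λ)^(−1).
Plugging in λ = 1.95 yields A = 0.7161.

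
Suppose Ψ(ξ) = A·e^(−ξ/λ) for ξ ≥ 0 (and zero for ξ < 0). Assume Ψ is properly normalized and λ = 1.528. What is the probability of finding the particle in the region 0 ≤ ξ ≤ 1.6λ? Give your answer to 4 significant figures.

P = ∫_{0}^{1.6λ} |Ψ(ξ)|² dξ.
The normalization integral ∫|Ψ|²dξ over the whole domain equals λ/2·A², and A² cancels in the ratio.
Substituting u = ξ/λ, A² and the length scale cancel in the ratio: P = ∫_{0}^{1.6} e^(-2·u) du / ∫_{0}^{∞} e^(-2·u) du.
With ∫ e^(-2·u) du = -e^(-2·u)/2 + C, the region integral is 1/2 - e^(-16/5)/2 and the full one is 1/2.
Evaluating gives P = 0.95924.

P ≈ 0.9592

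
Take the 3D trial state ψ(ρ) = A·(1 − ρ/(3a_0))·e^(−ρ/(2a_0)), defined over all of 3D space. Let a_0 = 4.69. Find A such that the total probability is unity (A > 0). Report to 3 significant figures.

A ≈ 0.0340

Require ∫ |ψ|² 4πρ² dρ = 1 over the whole domain.
(Spherical symmetry: dV = 4πρ² dρ.)
Using ∫₀^∞ ρⁿ e^(−αρ) dρ = n!/αⁿ⁺¹, the integral (without the A² prefactor) comes out to 8·π·a_0^3/3.
Setting this equal to 1 gives A² = 1/(8·π·a_0^3/3).
Plugging in a_0 = 4.69 yields A = 0.03402.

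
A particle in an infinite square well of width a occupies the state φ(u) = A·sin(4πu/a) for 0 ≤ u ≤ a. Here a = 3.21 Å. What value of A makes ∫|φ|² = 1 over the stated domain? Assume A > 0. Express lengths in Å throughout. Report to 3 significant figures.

A ≈ 0.789 Å^(-1/2)

Require ∫ |φ|² du = 1 over the whole domain.
With φ = A·sin(4πu/a), the integral evaluates to A²·[a/2].
So A² = (a/2)^(−1).
Plugging in a = 3.21 yields A = 0.7893.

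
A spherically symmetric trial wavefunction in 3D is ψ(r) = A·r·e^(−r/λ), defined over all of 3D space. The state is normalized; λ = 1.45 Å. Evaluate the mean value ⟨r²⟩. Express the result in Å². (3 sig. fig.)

⟨r^2⟩ ≈ 15.8 Å^2

The expectation value is the |ψ|²-weighted average of r^2: ∫ r^2|ψ|² 4πr² dr.
Since the A² factors cancel between numerator and denominator, ⟨r²⟩ = 15·λ^2/2.
Putting λ = 1.45 gives 15.77.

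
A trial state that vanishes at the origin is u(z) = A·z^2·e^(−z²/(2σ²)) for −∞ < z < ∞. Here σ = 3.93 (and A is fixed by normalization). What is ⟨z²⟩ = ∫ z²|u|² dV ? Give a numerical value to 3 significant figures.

⟨z^2⟩ ≈ 38.6

⟨z²⟩ = ∫ z^2 |u|² dz over the full domain.
Differentiating ∫e^(−αz²) dz = √(π/α) under α to get the higher moments, evaluating both integrals, ⟨z²⟩ = 5·σ^2/2.
Putting σ = 3.93 gives 38.61.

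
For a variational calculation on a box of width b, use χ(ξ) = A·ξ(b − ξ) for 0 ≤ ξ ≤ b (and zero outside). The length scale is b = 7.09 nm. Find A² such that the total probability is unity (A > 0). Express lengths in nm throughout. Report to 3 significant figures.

A^2 ≈ 0.00167 nm^(-5)

Require ∫ |χ|² dξ = 1 over the whole domain.
Expanding the polynomial and integrating term by term, the integral (without the A² prefactor) comes out to b^5/30.
Setting this equal to 1 gives A² = 1/(b^5/30).
Substituting b = 7.09 gives A² = 0.001675, so A = 0.04092.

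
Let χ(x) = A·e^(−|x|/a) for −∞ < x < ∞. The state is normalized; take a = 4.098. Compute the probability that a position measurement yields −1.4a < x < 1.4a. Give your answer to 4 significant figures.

The probability is P = ∫ |χ|² dx over [−1.4a, 1.4a].
Since A² = 1/(a), this is the region integral divided by the full normalization integral.
Both integrals are even about x = 0, so only the x ≥ 0 halves are needed (the factors of 2 cancel). Let u = x/a; then A² and the length scale cancel, so P = ∫_{0}^{1.4} e^(-2·u) du ÷ ∫_{0}^{∞} e^(-2·u) du.
With ∫ e^(-2·u) du = -e^(-2·u)/2 + C, the region integral is 1/2 - e^(-14/5)/2 and the full one is 1/2.
This works out to P = 0.93919.

P ≈ 0.9392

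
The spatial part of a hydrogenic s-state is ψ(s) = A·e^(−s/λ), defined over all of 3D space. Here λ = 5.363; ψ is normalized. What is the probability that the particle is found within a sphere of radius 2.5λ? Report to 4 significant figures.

P ≈ 0.8753

P = ∫ |ψ|² 4πs² ds over s ≤ 2.5λ.
The full normalization integral is A²·[π·λ^3] = 1, fixing A².
Substituting u = s/λ, A², 4π and the length scale all cancel in the ratio: P = ∫_{0}^{2.5} u^2·e^(-2·u) du / ∫_{0}^{∞} u^2·e^(-2·u) du.
An antiderivative of u^2·e^(-2·u) is -(2·u^2 + 2·u + 1)·e^(-2·u)/4; evaluating from 0 to 2.5 gives 1/4 - 37·e^(-5)/8, while the full integral is 1/4.
The region integral divided by the full integral gives P = 0.87535.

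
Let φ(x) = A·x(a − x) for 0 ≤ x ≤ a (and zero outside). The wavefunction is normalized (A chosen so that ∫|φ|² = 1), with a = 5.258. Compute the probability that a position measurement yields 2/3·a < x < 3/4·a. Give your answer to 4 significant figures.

P ≈ 0.1064

The probability is P = ∫ |φ|² dx over [2/3·a, 3/4·a].
Since A² = 1/(a^5/30), this is the region integral divided by the full normalization integral.
Substituting u = x/a, A² and the length scale cancel in the ratio: P = ∫_{2/3}^{3/4} u^2·(1 - u)^2 du / ∫_{0}^{1} u^2·(1 - u)^2 du.
Using ∫ u^2·(1 - u)^2 du = u^3·(6·u^2 - 15·u + 10)/30, the numerator is ≈ 0.00354536 and the denominator is 1/30.
Taking the ratio, P = 0.10636.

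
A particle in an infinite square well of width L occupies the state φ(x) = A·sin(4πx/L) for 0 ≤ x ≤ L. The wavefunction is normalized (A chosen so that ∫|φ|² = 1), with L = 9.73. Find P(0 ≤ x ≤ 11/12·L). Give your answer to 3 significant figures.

P = ∫_{0}^{11/12·L} |φ(x)|² dx.
With A² fixed by ∫|φ|² = 1, i.e. A² = (L/2)^(−1), substitute and integrate.
Let u = x/L; then A² and the length scale cancel, so P = ∫_{0}^{11/12} sin(4·π·u)^2 du ÷ ∫_{0}^{1} sin(4·π·u)^2 du.
With ∫ sin(4·π·u)^2 du = u/2 - sin(4·π·u)·cos(4·π·u)/(8·π) + C, the region integral is √(3)/(32·π) + 11/24 and the full one is 1/2.
The result is P = √(3)/(16·π) + 11/12.

P ≈ 0.951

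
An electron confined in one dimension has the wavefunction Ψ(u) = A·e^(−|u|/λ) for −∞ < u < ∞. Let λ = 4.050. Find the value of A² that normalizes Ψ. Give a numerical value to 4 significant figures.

A^2 ≈ 0.2469

The normalization condition is ∫|Ψ|² du = 1 from −∞ to ∞.
With Ψ = A·e^(−|u|/λ), the integral evaluates to A²·[λ].
Plugging in λ = 4.050 yields A = 0.49690.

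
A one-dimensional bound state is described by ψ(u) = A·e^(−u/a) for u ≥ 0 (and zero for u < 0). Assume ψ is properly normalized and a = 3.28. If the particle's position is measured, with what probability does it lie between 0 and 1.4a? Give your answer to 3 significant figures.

P ≈ 0.939

The probability is P = ∫ |ψ|² du over [0, 1.4a].
The normalization integral ∫|ψ|²du over the whole domain equals a/2·A², and A² cancels in the ratio.
Substituting t = u/a, A² and the length scale cancel in the ratio: P = ∫_{0}^{1.4} e^(-2·t) dt / ∫_{0}^{∞} e^(-2·t) dt.
With ∫ e^(-2·t) dt = -e^(-2·t)/2 + C, the region integral is 1/2 - e^(-14/5)/2 and the full one is 1/2.
The result is P = 0.9392.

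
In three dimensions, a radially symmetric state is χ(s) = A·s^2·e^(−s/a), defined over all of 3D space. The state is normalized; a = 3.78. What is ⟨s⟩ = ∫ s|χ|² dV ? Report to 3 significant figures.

By definition ⟨s⟩ = ∫ s |χ(s)|² 4πs² ds.
The ratio of the moment integral to the normalization integral gives ⟨s⟩ = 7·a/2.
With a = 3.78, ⟨s⟩ = 13.23.

⟨s⟩ ≈ 13.2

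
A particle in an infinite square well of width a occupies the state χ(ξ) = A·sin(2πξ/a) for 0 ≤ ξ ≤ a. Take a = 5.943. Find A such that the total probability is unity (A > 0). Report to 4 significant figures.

A ≈ 0.5801

Normalization requires ∫|χ|² dξ = 1, integrated from 0 to a.
Using sin²θ = (1 − cos 2θ)/2, ∫|χ|² dξ = A²·(a/2).
Hence A² = 1/[a/2].
Substituting a = 5.943 gives A² = 0.33653, so A = 0.58011.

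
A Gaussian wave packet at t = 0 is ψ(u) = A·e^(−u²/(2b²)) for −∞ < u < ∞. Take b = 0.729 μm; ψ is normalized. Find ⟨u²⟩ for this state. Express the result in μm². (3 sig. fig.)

By definition ⟨u²⟩ = ∫ u^2 |ψ(u)|² du.
With ∫_{−∞}^{∞} u^(2m) e^(−αu²) du = (2m−1)!!·√π / (2^m α^(m+1/2)), the ratio of the moment integral to the normalization integral gives ⟨u²⟩ = b^2/2.
With b = 0.729, ⟨u^2⟩ = 0.2657.

⟨u^2⟩ ≈ 0.266 μm^2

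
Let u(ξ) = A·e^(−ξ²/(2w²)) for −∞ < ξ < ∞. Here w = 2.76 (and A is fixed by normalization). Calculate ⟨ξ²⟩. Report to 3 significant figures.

⟨ξ^2⟩ ≈ 3.81

The expectation value is the |u|²-weighted average of ξ^2: ∫ ξ^2|u|² dξ.
The ratio of the moment integral to the normalization integral gives ⟨ξ²⟩ = w^2/2.
Putting w = 2.76 gives 3.809.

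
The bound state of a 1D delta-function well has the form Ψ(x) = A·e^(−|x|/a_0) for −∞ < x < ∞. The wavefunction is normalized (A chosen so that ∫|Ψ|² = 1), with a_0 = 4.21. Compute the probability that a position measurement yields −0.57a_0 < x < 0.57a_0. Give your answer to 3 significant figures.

|Ψ|² is the probability density, so P = ∫_{−0.57a_0}^{0.57a_0} |Ψ|² dx.
The normalization integral ∫|Ψ|²dx over the whole domain equals a_0·A², and A² cancels in the ratio.
Both integrals are even about x = 0, so only the x ≥ 0 halves are needed (the factors of 2 cancel). In terms of u = x/a_0 (A² and the length scale cancel between numerator and denominator), P = [∫_{0}^{0.57} e^(-2·u) du] / [∫_{0}^{∞} e^(-2·u) du].
With ∫ e^(-2·u) du = -e^(-2·u)/2 + C, the region integral is 1/2 - e^(-57/50)/2 and the full one is 1/2.
This works out to P = 0.6802.

P ≈ 0.680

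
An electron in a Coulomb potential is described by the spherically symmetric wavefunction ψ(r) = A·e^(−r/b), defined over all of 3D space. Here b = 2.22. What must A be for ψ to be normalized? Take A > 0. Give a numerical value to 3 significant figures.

The normalization condition is ∫|ψ|² 4πr² dr = 1 from 0 to ∞.
In 3D with spherical symmetry the volume element is 4πr² dr.
Using ∫₀^∞ rⁿ e^(−αr) dr = n!/αⁿ⁺¹, the integral (without the A² prefactor) comes out to π·b^3.
So A² = (π·b^3)^(−1).
With b = 2.22: A² = 0.02909 and A = 0.1706.

A ≈ 0.171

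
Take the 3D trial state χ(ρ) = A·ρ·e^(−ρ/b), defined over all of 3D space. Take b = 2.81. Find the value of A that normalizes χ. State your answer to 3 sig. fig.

Normalization requires ∫|χ|² 4πρ² dρ = 1, integrated from 0 to ∞.
(Spherical symmetry: dV = 4πρ² dρ.)
Using ∫₀^∞ ρⁿ e^(−αρ) dρ = n!/αⁿ⁺¹, ∫|χ|² 4πρ² dρ = A²·(3·π·b^5).
So A² = (3·π·b^5)^(−1).
Plugging in b = 2.81 yields A = 0.02461.

A ≈ 0.0246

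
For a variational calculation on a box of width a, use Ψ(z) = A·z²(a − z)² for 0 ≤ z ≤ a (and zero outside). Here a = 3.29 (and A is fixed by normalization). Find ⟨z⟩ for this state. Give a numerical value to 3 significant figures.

The expectation value is the |Ψ|²-weighted average of z: ∫ z|Ψ|² dz.
Expanding the polynomial and integrating term by term, since the A² factors cancel between numerator and denominator, ⟨z⟩ = a/2.
With a = 3.29, ⟨z⟩ = 1.645.

⟨z⟩ ≈ 1.65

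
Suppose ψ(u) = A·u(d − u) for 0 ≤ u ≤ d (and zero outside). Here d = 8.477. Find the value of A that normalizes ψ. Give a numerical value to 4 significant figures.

A ≈ 0.02618

Normalization requires ∫|ψ|² du = 1, integrated from 0 to d.
Expanding the polynomial and integrating term by term, the integral (without the A² prefactor) comes out to d^5/30.
So A² = (d^5/30)^(−1).
Plugging in d = 8.477 yields A = 0.026179.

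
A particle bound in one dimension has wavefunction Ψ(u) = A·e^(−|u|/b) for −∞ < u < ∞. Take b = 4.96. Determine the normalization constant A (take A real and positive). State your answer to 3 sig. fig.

Normalization requires ∫|Ψ|² du = 1, integrated from −∞ to ∞.
Recall ∫₀^∞ u^m e^(−u/β) du = m!·β^(m+1), ∫|Ψ|² du = A²·(b).
With b = 4.96: A² = 0.2016 and A = 0.4490.

A ≈ 0.449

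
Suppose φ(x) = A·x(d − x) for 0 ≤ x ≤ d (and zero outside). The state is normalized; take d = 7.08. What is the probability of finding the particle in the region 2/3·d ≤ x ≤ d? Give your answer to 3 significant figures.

The probability is P = ∫ |φ|² dx over [2/3·d, d].
With A² fixed by ∫|φ|² = 1, i.e. A² = (d^5/30)^(−1), substitute and integrate.
Substituting u = x/d, A² and the length scale cancel in the ratio: P = ∫_{2/3}^{1} u^2·(1 - u)^2 du / ∫_{0}^{1} u^2·(1 - u)^2 du.
With ∫ u^2·(1 - u)^2 du = u^3·(6·u^2 - 15·u + 10)/30 + C, the region integral is 17/2430 and the full one is 1/30.
The result is P = 17/81.

P ≈ 0.210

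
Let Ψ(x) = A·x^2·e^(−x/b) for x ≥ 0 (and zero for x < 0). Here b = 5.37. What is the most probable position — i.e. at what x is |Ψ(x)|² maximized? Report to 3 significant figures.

The maximum of |Ψ(x)|² occurs where its derivative vanishes.
This gives x = 2·b.
With b = 5.37, the most probable position is 10.74.

x ≈ 10.7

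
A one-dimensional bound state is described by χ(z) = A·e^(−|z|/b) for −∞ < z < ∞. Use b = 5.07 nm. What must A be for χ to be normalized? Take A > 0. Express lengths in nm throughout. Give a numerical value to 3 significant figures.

A ≈ 0.444 nm^(-1/2)

We need A² ∫|f|² dz = 1, taking the integral from −∞ to ∞.
With ∫₀^∞ z^0 e^(−αz) dz = 0!/α^1, ∫|χ|² dz = A²·(b).
Setting this equal to 1 gives A² = 1/(b).
Substituting b = 5.07 gives A² = 0.1972, so A = 0.4441.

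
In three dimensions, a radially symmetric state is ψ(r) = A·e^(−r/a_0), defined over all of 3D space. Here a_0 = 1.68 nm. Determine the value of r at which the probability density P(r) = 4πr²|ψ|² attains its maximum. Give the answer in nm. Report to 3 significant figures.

r ≈ 1.68 nm

Set d/dr [P(r) = 4πr²|ψ|²] = 0 and solve for r > 0.
This gives r = a_0.
With a_0 = 1.68, the most probable radial distance is 1.680 nm.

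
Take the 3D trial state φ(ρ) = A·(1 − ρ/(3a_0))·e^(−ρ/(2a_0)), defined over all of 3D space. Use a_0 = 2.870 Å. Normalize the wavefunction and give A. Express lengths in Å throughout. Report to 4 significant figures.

A ≈ 0.07106 Å^(-3/2)

Normalization requires ∫|φ|² 4πρ² dρ = 1, integrated from 0 to ∞.
With ∫₀^∞ ρ^4 e^(−αρ) dρ = 4!/α^5, with φ = A·(1 − ρ/(3a_0))·e^(−ρ/(2a_0)), the integral evaluates to A²·[8·π·a_0^3/3].
So A² = (8·π·a_0^3/3)^(−1).
Substituting a_0 = 2.870 gives A² = 0.0050494, so A = 0.071059.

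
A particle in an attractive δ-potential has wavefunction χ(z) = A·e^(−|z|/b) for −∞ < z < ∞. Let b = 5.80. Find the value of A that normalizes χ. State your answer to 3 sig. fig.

Require ∫ |χ|² dz = 1 over the whole domain.
With χ = A·e^(−|z|/b), the integral evaluates to A²·[b].
Plugging in b = 5.80 yields A = 0.4152.

A ≈ 0.415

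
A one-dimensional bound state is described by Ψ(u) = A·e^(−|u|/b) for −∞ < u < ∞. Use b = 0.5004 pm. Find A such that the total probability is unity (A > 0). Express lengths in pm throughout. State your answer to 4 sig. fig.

A ≈ 1.414 pm^(-1/2)

The normalization condition is ∫|Ψ|² du = 1 from −∞ to ∞.
The integral (without the A² prefactor) comes out to b.
Setting this equal to 1 gives A² = 1/(b).
Plugging in b = 0.5004 yields A = 1.4136.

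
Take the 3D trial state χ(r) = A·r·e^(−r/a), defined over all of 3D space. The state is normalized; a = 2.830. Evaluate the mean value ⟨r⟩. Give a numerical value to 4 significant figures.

⟨r⟩ ≈ 7.075

The expectation value is the |χ|²-weighted average of r: ∫ r|χ|² 4πr² dr.
Recall ∫₀^∞ r^m e^(−r/β) dr = m!·β^(m+1), evaluating both integrals, ⟨r⟩ = 5·a/2.
With a = 2.830, ⟨r⟩ = 7.0750.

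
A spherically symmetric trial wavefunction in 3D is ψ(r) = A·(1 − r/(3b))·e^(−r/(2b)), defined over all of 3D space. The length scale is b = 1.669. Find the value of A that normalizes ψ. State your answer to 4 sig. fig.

A ≈ 0.1602

We need A² ∫|f|² 4πr² dr = 1, taking the integral from 0 to ∞.
In 3D with spherical symmetry the volume element is 4πr² dr.
With ψ = A·(1 − r/(3b))·e^(−r/(2b)), the integral evaluates to A²·[8·π·b^3/3].
With b = 1.669: A² = 0.025675 and A = 0.16023.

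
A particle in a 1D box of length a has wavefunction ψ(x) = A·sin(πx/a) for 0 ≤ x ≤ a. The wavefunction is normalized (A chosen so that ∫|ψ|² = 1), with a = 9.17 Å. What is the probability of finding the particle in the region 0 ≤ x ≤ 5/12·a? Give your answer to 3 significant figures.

|ψ|² is the probability density, so P = ∫_{0}^{5/12·a} |ψ|² dx.
With A² fixed by ∫|ψ|² = 1, i.e. A² = (a/2)^(−1), substitute and integrate.
In terms of u = x/a (A² and the length scale cancel between numerator and denominator), P = [∫_{0}^{5/12} sin(π·u)^2 du] / [∫_{0}^{1} sin(π·u)^2 du].
Using ∫ sin(π·u)^2 du = u/2 - sin(2·π·u)/(4·π), the numerator is 5/24 - 1/(8·π) and the denominator is 1/2.
Taking the ratio, P = (-3 + 5·π)/(12·π).

P ≈ 0.337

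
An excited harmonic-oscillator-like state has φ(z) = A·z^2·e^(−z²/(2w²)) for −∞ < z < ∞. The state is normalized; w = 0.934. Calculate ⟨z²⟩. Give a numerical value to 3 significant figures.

⟨z^2⟩ ≈ 2.18

⟨z²⟩ = ∫ z^2 |φ|² dz over the full domain.
Since the A² factors cancel between numerator and denominator, ⟨z²⟩ = 5·w^2/2.
Putting w = 0.934 gives 2.181.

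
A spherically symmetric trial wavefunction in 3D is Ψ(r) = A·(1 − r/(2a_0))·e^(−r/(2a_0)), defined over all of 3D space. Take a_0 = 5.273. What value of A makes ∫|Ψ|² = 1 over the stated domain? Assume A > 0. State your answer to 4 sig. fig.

The normalization condition is ∫|Ψ|² 4πr² dr = 1 from 0 to ∞.
Carrying out the integral gives A² · 8·π·a_0^3.
Hence A² = 1/[8·π·a_0^3].
With a_0 = 5.273: A² = 0.00027139 and A = 0.016474.

A ≈ 0.01647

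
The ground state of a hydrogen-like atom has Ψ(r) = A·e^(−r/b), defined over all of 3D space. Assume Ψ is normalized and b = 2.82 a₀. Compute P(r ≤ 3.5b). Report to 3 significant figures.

With dV = 4πr²dr, the probability is ∫|Ψ|² dV over r ≤ 3.5b.
A² is fixed by ∫₀^∞ 4πr²|Ψ|² dr = 1, i.e. A² = (π·b^3)^(−1).
Substituting u = r/b, A², 4π and the length scale all cancel in the ratio: P = ∫_{0}^{3.5} u^2·e^(-2·u) du / ∫_{0}^{∞} u^2·e^(-2·u) du.
With ∫ u^2·e^(-2·u) du = -(2·u^2 + 2·u + 1)·e^(-2·u)/4 + C, the region integral is 1/4 - 65·e^(-7)/8 and the full one is 1/4.
This evaluates to P = 0.9704.

P ≈ 0.970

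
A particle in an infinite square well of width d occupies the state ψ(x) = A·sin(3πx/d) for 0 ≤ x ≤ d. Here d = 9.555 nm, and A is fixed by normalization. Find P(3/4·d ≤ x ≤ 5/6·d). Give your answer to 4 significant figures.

|ψ|² is the probability density, so P = ∫_{3/4·d}^{5/6·d} |ψ|² dx.
With A² fixed by ∫|ψ|² = 1, i.e. A² = (d/2)^(−1), substitute and integrate.
Substituting u = x/d, A² and the length scale cancel in the ratio: P = ∫_{3/4}^{5/6} sin(3·π·u)^2 du / ∫_{0}^{1} sin(3·π·u)^2 du.
Using ∫ sin(3·π·u)^2 du = u/2 - sin(6·π·u)/(12·π), the numerator is 1/(12·π) + 1/24 and the denominator is 1/2.
Taking the ratio, P = (2 + π)/(12·π).

P ≈ 0.1364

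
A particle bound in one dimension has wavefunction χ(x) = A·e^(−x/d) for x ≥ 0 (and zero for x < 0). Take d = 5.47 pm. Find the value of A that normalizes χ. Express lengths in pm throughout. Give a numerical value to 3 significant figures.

Require ∫ |χ|² dx = 1 over the whole domain.
The integral (without the A² prefactor) comes out to d/2.
Hence A² = 1/[d/2].
Plugging in d = 5.47 yields A = 0.6047.

A ≈ 0.605 pm^(-1/2)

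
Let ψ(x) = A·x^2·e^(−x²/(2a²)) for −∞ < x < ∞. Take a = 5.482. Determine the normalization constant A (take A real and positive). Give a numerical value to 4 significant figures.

A ≈ 0.01233

Require ∫ |ψ|² dx = 1 over the whole domain.
With ψ = A·x^2·e^(−x²/(2a²)), the integral evaluates to A²·[3·√(π)·a^5/4].
Plugging in a = 5.482 yields A = 0.012326.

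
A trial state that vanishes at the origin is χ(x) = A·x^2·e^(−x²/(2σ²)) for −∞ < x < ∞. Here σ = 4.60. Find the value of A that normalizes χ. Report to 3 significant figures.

A ≈ 0.0191

We need A² ∫|f|² dx = 1, taking the integral from −∞ to ∞.
∫|χ|² dx = A²·(3·√(π)·σ^5/4).
So A² = (3·√(π)·σ^5/4)^(−1).
Substituting σ = 4.60 gives A² = 0.0003652, so A = 0.01911.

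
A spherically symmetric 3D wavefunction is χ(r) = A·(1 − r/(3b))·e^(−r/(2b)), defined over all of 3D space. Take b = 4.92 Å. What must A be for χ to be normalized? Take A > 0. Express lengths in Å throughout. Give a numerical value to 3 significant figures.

A ≈ 0.0317 Å^(-3/2)

The normalization condition is ∫|χ|² 4πr² dr = 1 from 0 to ∞.
Using ∫₀^∞ rⁿ e^(−αr) dr = n!/αⁿ⁺¹, the integral (without the A² prefactor) comes out to 8·π·b^3/3.
Substituting b = 4.92 gives A² = 0.001002, so A = 0.03166.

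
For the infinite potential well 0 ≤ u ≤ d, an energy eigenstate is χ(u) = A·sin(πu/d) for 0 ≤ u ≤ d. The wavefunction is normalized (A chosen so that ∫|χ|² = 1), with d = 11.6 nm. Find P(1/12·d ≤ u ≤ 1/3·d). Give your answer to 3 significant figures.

P ≈ 0.192

|χ|² is the probability density, so P = ∫_{1/12·d}^{1/3·d} |χ|² du.
The normalization integral ∫|χ|²du over the whole domain equals d/2·A², and A² cancels in the ratio.
Substituting t = u/d, A² and the length scale cancel in the ratio: P = ∫_{1/12}^{1/3} sin(π·t)^2 dt / ∫_{0}^{1} sin(π·t)^2 dt.
Using ∫ sin(π·t)^2 dt = t/2 - sin(2·π·t)/(4·π), the numerator is -√(3)/(8·π) + 1/(8·π) + 1/8 and the denominator is 1/2.
The result is P = (-√(3) + 1 + π)/(4·π).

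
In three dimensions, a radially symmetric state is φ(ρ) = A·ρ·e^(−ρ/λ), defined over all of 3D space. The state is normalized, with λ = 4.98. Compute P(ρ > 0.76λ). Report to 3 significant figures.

P ≈ 0.980

Integrate the radial probability density 4πρ²|φ|² over ρ > 0.76λ.
Normalization gives A² = 1/(3·π·λ^5).
In terms of u = ρ/λ (A², 4π and the length scale all cancel between numerator and denominator), P = [∫_{0.76}^{∞} u^4·e^(-2·u) du] / [∫_{0}^{∞} u^4·e^(-2·u) du].
With ∫ u^4·e^(-2·u) du = -(u^4/2 + u^3 + 3·u^2/2 + 3·u/2 + 3/4)·e^(-2·u) + C, the region integral is ≈ 0.73535 and the full one is 3/4.
Taking the ratio yields P = 0.9805.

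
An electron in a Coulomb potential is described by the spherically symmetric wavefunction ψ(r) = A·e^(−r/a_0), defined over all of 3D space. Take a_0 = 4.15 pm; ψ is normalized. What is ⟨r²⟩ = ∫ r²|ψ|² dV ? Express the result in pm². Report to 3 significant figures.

⟨r^2⟩ ≈ 51.7 pm^2

⟨r²⟩ = ∫ r^2 |ψ|² 4πr² dr over the full domain.
With ∫₀^∞ r^4 e^(−αr) dr = 4!/α^5, the ratio of the moment integral to the normalization integral gives ⟨r²⟩ = 3·a_0^2.
With a_0 = 4.15, ⟨r^2⟩ = 51.67.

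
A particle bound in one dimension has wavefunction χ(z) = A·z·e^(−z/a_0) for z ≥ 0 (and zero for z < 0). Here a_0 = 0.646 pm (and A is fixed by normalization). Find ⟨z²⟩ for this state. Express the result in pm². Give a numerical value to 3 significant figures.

The expectation value is the |χ|²-weighted average of z^2: ∫ z^2|χ|² dz.
The ratio of the moment integral to the normalization integral gives ⟨z²⟩ = 3·a_0^2.
With a_0 = 0.646, ⟨z^2⟩ = 1.252.

⟨z^2⟩ ≈ 1.25 pm^2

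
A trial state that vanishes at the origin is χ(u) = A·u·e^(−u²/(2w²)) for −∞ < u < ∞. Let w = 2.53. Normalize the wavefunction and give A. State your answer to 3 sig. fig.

A ≈ 0.264

We need A² ∫|f|² du = 1, taking the integral from −∞ to ∞.
With ∫_{−∞}^{∞} u^(2m) e^(−αu²) du = (2m−1)!!·√π / (2^m α^(m+1/2)), the integral (without the A² prefactor) comes out to √(π)·w^3/2.
Plugging in w = 2.53 yields A = 0.2640.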